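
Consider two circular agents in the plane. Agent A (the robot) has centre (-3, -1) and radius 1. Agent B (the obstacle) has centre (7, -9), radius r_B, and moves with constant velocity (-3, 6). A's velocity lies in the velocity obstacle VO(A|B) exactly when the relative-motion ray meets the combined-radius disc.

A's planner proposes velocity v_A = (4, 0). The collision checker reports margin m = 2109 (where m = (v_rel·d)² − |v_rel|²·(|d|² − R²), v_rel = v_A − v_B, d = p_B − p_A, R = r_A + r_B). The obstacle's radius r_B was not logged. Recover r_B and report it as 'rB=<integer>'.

m = 2109
d = (10, -8);  v_rel = (7, -6),  |v_rel|² = 85
v_rel×d = (7)·(-8) − (-6)·(10) = 4
since m = R²·85 − 4²:  R² = (16 + 2109) / 85 = 25
R = √25 = 5  ⇒  r_B = 5 − 1 = 4

rB=4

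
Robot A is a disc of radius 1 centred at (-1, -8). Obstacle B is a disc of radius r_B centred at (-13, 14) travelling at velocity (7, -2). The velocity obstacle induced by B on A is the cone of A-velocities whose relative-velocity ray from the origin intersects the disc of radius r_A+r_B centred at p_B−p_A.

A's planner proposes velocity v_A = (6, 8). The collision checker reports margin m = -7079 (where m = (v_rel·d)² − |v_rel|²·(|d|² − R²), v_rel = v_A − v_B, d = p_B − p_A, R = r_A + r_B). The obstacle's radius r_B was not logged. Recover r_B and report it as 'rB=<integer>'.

m = -7079
d = (-12, 22);  v_rel = (-1, 10),  |v_rel|² = 101
v_rel×d = (-1)·(22) − (10)·(-12) = 98
since m = R²·101 − 98²:  R² = (9604 + -7079) / 101 = 25
R = √25 = 5  ⇒  r_B = 5 − 1 = 4

rB=4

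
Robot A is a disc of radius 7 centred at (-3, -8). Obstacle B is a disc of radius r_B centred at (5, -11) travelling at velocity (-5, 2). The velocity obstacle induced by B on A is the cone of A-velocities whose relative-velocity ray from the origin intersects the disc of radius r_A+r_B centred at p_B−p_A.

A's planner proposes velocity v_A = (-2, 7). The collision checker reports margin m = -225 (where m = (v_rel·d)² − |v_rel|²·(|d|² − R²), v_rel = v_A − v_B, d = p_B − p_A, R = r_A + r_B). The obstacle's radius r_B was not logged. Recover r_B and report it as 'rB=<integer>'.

m = -225
d = (8, -3);  v_rel = (3, 5),  |v_rel|² = 34
v_rel×d = (3)·(-3) − (5)·(8) = -49
since m = R²·34 − (-49)²:  R² = (2401 + -225) / 34 = 64
R = √64 = 8  ⇒  r_B = 8 − 7 = 1

rB=1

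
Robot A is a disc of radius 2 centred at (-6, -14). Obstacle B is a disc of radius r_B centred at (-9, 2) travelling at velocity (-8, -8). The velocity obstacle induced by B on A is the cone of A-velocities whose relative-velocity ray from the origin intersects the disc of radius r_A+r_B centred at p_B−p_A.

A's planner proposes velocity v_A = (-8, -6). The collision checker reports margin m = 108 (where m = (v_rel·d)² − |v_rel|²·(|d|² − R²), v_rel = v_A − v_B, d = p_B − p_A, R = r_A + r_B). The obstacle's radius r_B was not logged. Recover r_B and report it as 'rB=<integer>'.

m = 108
d = (-3, 16);  v_rel = (0, 2),  |v_rel|² = 4
v_rel×d = (0)·(16) − (2)·(-3) = 6
since m = R²·4 − 6²:  R² = (36 + 108) / 4 = 36
R = √36 = 6  ⇒  r_B = 6 − 2 = 4

rB=4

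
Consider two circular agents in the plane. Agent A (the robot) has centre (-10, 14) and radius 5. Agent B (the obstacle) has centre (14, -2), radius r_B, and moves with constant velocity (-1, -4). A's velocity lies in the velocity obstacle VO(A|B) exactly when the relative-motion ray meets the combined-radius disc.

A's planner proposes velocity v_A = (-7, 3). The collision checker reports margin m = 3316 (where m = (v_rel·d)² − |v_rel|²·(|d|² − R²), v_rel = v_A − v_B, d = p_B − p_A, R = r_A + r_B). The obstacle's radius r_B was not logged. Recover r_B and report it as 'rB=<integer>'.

m = 3316
d = (24, -16);  v_rel = (-6, 7),  |v_rel|² = 85
v_rel×d = (-6)·(-16) − (7)·(24) = -72
since m = R²·85 − (-72)²:  R² = (5184 + 3316) / 85 = 100
R = √100 = 10  ⇒  r_B = 10 − 5 = 5

rB=5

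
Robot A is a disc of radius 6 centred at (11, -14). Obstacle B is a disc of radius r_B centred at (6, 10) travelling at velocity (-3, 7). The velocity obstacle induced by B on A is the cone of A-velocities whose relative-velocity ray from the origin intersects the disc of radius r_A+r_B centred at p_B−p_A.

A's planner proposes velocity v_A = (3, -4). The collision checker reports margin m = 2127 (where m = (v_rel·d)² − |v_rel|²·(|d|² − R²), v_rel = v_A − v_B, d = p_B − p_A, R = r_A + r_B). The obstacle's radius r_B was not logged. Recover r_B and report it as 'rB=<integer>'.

m = 2127
d = (-5, 24);  v_rel = (6, -11),  |v_rel|² = 157
v_rel×d = (6)·(24) − (-11)·(-5) = 89
since m = R²·157 − 89²:  R² = (7921 + 2127) / 157 = 64
R = √64 = 8  ⇒  r_B = 8 − 6 = 2

rB=2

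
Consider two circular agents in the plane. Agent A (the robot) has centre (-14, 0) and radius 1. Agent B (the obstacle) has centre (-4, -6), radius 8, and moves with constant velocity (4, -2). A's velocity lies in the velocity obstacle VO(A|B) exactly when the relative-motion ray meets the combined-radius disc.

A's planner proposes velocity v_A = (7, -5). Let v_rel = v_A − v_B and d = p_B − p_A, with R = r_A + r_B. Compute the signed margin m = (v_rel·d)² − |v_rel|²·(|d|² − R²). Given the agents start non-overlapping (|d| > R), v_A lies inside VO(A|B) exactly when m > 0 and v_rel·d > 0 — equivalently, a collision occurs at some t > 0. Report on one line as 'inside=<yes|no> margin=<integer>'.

d = (10, -6),  |d|² = 136;  R = 1+8 = 9,  c = 136−9² = 55
v_rel = (3, -3),  |v_rel|² = 18;  v_rel·d = (3)·(10) + (-3)·(-6) = 48
18·t² − 96·t + 55 = 0  ⇒  m = 48² − 18·55 = 1314
m = 1314 > 0,  v_rel·d = 48 > 0  ⇒  inside

inside=yes margin=1314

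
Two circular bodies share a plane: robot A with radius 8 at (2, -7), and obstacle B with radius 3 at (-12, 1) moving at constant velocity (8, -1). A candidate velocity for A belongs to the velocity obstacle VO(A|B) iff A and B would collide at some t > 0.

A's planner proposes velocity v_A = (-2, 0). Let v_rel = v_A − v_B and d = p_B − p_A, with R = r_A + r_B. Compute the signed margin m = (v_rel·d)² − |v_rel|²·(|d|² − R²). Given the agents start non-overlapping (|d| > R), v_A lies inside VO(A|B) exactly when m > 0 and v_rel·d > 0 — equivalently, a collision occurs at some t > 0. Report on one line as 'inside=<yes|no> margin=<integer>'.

d = (-14, 8),  |d|² = 260;  R = 8+3 = 11,  c = 260−11² = 139
v_rel = (-10, 1),  |v_rel|² = 101;  v_rel·d = (-10)·(-14) + (1)·(8) = 148
101·t² − 296·t + 139 = 0  ⇒  m = 148² − 101·139 = 7865
m = 7865 > 0,  v_rel·d = 148 > 0  ⇒  inside

inside=yes margin=7865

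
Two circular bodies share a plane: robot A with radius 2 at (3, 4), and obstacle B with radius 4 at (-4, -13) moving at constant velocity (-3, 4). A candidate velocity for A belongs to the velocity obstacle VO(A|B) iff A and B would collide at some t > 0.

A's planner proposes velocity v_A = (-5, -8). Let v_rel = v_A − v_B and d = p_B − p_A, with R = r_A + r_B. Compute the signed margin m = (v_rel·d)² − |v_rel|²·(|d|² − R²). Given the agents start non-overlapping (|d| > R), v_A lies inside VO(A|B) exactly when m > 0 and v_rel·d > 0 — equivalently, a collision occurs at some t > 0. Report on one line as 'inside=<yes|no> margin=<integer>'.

d = (-7, -17),  |d|² = 338;  R = 2+4 = 6,  c = 338−6² = 302
v_rel = (-2, -12),  |v_rel|² = 148;  v_rel·d = (-2)·(-7) + (-12)·(-17) = 218
148·t² − 436·t + 302 = 0  ⇒  m = 218² − 148·302 = 2828
m = 2828 > 0,  v_rel·d = 218 > 0  ⇒  inside

inside=yes margin=2828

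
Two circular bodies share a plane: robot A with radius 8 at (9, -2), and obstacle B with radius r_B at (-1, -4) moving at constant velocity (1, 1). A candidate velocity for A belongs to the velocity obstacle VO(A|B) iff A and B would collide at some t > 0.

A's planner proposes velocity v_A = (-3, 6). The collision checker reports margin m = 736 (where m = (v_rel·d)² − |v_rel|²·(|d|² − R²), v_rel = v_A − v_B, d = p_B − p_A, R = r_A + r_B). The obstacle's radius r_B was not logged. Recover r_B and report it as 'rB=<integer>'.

m = 736
d = (-10, -2);  v_rel = (-4, 5),  |v_rel|² = 41
v_rel×d = (-4)·(-2) − (5)·(-10) = 58
since m = R²·41 − 58²:  R² = (3364 + 736) / 41 = 100
R = √100 = 10  ⇒  r_B = 10 − 8 = 2

rB=2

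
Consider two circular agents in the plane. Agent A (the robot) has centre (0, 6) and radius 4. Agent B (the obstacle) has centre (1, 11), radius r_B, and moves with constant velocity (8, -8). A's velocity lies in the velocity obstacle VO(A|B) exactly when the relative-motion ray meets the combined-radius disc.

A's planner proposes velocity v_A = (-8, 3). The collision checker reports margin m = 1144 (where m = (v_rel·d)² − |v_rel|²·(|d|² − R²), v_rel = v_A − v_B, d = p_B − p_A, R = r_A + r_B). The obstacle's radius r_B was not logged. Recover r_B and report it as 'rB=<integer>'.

m = 1144
d = (1, 5);  v_rel = (-16, 11),  |v_rel|² = 377
v_rel×d = (-16)·(5) − (11)·(1) = -91
since m = R²·377 − (-91)²:  R² = (8281 + 1144) / 377 = 25
R = √25 = 5  ⇒  r_B = 5 − 4 = 1

rB=1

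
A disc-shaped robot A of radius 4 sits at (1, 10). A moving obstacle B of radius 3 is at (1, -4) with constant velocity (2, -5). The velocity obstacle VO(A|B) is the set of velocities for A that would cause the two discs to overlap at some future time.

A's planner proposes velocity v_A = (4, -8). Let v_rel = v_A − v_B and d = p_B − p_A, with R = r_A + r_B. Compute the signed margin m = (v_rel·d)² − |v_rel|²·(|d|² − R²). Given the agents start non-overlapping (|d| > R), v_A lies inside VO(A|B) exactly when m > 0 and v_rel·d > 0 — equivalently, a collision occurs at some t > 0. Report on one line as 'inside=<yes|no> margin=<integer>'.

d = (0, -14),  |d|² = 196;  R = 4+3 = 7,  c = 196−7² = 147
v_rel = (2, -3),  |v_rel|² = 13;  v_rel·d = (2)·(0) + (-3)·(-14) = 42
13·t² − 84·t + 147 = 0  ⇒  m = 42² − 13·147 = -147
m = -147 < 0,  v_rel·d = 42 > 0  ⇒  outside

inside=no margin=-147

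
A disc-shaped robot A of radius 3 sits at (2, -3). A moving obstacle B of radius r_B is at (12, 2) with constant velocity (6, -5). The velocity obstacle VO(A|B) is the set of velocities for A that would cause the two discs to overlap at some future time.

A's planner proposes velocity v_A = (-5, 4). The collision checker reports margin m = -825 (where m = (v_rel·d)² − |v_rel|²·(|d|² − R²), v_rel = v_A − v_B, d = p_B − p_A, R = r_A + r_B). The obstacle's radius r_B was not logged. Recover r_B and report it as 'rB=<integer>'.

m = -825
d = (10, 5);  v_rel = (-11, 9),  |v_rel|² = 202
v_rel×d = (-11)·(5) − (9)·(10) = -145
since m = R²·202 − (-145)²:  R² = (21025 + -825) / 202 = 100
R = √100 = 10  ⇒  r_B = 10 − 3 = 7

rB=7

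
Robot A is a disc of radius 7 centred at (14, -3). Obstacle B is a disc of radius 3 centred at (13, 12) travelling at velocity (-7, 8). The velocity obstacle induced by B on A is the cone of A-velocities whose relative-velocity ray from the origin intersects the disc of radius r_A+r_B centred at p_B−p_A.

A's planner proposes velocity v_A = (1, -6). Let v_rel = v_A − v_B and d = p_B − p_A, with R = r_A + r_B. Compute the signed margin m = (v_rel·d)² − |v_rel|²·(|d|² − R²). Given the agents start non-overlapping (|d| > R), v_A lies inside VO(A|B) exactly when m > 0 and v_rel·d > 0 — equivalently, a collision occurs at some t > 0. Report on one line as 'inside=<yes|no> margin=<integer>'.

d = (-1, 15),  |d|² = 226;  R = 7+3 = 10,  c = 226−10² = 126
v_rel = (8, -14),  |v_rel|² = 260;  v_rel·d = (8)·(-1) + (-14)·(15) = -218
260·t² + 436·t + 126 = 0  ⇒  m = (-218)² − 260·126 = 14764
m = 14764 > 0,  v_rel·d = -218 < 0  ⇒  outside

inside=no margin=14764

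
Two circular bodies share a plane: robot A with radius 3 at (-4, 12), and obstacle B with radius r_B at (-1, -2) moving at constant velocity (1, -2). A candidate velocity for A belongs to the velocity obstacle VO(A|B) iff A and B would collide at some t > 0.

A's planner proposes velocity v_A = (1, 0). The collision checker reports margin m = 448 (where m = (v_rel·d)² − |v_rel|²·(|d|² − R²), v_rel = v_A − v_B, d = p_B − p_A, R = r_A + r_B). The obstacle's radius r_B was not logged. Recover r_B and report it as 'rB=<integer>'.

m = 448
d = (3, -14);  v_rel = (0, 2),  |v_rel|² = 4
v_rel×d = (0)·(-14) − (2)·(3) = -6
since m = R²·4 − (-6)²:  R² = (36 + 448) / 4 = 121
R = √121 = 11  ⇒  r_B = 11 − 3 = 8

rB=8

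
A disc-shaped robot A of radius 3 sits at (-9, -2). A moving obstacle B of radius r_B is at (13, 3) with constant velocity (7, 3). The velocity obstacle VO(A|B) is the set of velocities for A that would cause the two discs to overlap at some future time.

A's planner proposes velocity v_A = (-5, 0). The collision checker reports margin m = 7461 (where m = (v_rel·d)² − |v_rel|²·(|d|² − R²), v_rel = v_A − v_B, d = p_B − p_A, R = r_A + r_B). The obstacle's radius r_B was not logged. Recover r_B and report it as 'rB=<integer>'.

m = 7461
d = (22, 5);  v_rel = (-12, -3),  |v_rel|² = 153
v_rel×d = (-12)·(5) − (-3)·(22) = 6
since m = R²·153 − 6²:  R² = (36 + 7461) / 153 = 49
R = √49 = 7  ⇒  r_B = 7 − 3 = 4

rB=4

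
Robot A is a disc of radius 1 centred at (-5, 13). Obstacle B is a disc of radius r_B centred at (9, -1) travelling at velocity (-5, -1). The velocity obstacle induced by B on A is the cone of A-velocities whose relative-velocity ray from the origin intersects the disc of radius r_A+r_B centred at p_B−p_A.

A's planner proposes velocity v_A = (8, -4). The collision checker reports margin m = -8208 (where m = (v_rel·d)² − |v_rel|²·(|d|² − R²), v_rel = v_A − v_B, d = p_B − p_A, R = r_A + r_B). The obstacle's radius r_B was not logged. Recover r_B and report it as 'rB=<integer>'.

m = -8208
d = (14, -14);  v_rel = (13, -3),  |v_rel|² = 178
v_rel×d = (13)·(-14) − (-3)·(14) = -140
since m = R²·178 − (-140)²:  R² = (19600 + -8208) / 178 = 64
R = √64 = 8  ⇒  r_B = 8 − 1 = 7

rB=7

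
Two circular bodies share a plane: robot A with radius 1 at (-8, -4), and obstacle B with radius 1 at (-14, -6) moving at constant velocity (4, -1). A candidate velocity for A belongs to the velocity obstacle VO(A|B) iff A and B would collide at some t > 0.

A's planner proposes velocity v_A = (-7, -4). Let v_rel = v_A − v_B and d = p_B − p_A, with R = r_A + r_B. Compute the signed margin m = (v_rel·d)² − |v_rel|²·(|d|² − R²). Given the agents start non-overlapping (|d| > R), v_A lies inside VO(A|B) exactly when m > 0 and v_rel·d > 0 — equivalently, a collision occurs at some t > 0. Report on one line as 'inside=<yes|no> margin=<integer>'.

d = (-6, -2),  |d|² = 40;  R = 1+1 = 2,  c = 40−2² = 36
v_rel = (-11, -3),  |v_rel|² = 130;  v_rel·d = (-11)·(-6) + (-3)·(-2) = 72
130·t² − 144·t + 36 = 0  ⇒  m = 72² − 130·36 = 504
m = 504 > 0,  v_rel·d = 72 > 0  ⇒  inside

inside=yes margin=504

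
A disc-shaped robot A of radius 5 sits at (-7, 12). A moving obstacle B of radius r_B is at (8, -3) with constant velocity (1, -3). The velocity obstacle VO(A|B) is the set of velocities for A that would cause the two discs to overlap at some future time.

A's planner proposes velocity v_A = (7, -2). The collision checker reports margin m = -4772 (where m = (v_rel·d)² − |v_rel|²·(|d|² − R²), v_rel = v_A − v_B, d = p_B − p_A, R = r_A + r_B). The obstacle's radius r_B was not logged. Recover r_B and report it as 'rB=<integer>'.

m = -4772
d = (15, -15);  v_rel = (6, 1),  |v_rel|² = 37
v_rel×d = (6)·(-15) − (1)·(15) = -105
since m = R²·37 − (-105)²:  R² = (11025 + -4772) / 37 = 169
R = √169 = 13  ⇒  r_B = 13 − 5 = 8

rB=8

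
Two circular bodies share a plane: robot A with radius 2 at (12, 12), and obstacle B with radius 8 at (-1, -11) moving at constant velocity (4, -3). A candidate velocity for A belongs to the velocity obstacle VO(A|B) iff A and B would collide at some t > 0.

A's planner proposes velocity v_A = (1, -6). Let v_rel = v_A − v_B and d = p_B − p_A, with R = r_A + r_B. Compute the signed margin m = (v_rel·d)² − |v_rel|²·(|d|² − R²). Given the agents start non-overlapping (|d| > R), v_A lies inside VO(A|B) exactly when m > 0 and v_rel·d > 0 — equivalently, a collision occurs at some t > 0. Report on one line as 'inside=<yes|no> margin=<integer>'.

d = (-13, -23),  |d|² = 698;  R = 2+8 = 10,  c = 698−10² = 598
v_rel = (-3, -3),  |v_rel|² = 18;  v_rel·d = (-3)·(-13) + (-3)·(-23) = 108
18·t² − 216·t + 598 = 0  ⇒  m = 108² − 18·598 = 900
m = 900 > 0,  v_rel·d = 108 > 0  ⇒  inside

inside=yes margin=900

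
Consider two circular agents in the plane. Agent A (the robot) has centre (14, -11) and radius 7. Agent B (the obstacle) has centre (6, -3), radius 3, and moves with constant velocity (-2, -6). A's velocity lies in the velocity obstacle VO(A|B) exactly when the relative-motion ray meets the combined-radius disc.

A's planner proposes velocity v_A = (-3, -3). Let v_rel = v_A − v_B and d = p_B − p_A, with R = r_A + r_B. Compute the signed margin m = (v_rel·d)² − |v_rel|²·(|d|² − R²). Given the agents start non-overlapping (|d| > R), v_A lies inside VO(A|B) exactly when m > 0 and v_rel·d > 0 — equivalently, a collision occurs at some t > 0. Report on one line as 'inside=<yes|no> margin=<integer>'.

d = (-8, 8),  |d|² = 128;  R = 7+3 = 10,  c = 128−10² = 28
v_rel = (-1, 3),  |v_rel|² = 10;  v_rel·d = (-1)·(-8) + (3)·(8) = 32
10·t² − 64·t + 28 = 0  ⇒  m = 32² − 10·28 = 744
m = 744 > 0,  v_rel·d = 32 > 0  ⇒  inside

inside=yes margin=744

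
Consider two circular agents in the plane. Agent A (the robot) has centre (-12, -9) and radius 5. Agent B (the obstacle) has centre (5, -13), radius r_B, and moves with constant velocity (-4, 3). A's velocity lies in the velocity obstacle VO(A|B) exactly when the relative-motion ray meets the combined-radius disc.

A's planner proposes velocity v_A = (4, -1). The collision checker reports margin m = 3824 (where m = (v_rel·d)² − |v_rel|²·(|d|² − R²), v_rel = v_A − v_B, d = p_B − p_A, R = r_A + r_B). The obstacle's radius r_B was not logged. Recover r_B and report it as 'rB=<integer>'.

m = 3824
d = (17, -4);  v_rel = (8, -4),  |v_rel|² = 80
v_rel×d = (8)·(-4) − (-4)·(17) = 36
since m = R²·80 − 36²:  R² = (1296 + 3824) / 80 = 64
R = √64 = 8  ⇒  r_B = 8 − 5 = 3

rB=3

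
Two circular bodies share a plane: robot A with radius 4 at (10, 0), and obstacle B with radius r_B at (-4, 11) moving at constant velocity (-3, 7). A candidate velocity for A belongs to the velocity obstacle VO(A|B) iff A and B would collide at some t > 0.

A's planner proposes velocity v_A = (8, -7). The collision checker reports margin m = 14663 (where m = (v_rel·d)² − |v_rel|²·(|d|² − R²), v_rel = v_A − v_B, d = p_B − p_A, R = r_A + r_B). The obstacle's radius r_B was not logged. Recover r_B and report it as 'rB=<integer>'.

m = 14663
d = (-14, 11);  v_rel = (11, -14),  |v_rel|² = 317
v_rel×d = (11)·(11) − (-14)·(-14) = -75
since m = R²·317 − (-75)²:  R² = (5625 + 14663) / 317 = 64
R = √64 = 8  ⇒  r_B = 8 − 4 = 4

rB=4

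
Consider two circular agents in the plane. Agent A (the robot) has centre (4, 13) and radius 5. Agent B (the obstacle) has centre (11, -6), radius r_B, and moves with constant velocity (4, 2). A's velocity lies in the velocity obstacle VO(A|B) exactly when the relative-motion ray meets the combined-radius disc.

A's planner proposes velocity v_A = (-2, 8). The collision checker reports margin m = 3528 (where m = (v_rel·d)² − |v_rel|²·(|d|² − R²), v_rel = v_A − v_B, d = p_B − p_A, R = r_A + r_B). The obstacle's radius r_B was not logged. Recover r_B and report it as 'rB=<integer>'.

m = 3528
d = (7, -19);  v_rel = (-6, 6),  |v_rel|² = 72
v_rel×d = (-6)·(-19) − (6)·(7) = 72
since m = R²·72 − 72²:  R² = (5184 + 3528) / 72 = 121
R = √121 = 11  ⇒  r_B = 11 − 5 = 6

rB=6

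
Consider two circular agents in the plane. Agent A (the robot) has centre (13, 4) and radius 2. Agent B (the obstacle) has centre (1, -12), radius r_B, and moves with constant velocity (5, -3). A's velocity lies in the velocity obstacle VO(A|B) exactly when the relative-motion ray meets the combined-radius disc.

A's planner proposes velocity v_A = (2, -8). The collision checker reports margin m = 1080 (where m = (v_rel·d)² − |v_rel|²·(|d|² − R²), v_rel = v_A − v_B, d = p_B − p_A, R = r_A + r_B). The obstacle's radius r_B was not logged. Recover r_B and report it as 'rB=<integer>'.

m = 1080
d = (-12, -16);  v_rel = (-3, -5),  |v_rel|² = 34
v_rel×d = (-3)·(-16) − (-5)·(-12) = -12
since m = R²·34 − (-12)²:  R² = (144 + 1080) / 34 = 36
R = √36 = 6  ⇒  r_B = 6 − 2 = 4

rB=4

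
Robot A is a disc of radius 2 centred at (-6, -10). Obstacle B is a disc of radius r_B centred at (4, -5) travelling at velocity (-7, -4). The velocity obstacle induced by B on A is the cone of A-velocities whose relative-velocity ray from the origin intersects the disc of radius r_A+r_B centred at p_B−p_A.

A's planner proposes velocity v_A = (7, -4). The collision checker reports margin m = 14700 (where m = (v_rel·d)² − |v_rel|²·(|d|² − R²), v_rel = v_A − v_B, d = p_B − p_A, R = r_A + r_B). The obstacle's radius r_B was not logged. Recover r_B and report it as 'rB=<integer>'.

m = 14700
d = (10, 5);  v_rel = (14, 0),  |v_rel|² = 196
v_rel×d = (14)·(5) − (0)·(10) = 70
since m = R²·196 − 70²:  R² = (4900 + 14700) / 196 = 100
R = √100 = 10  ⇒  r_B = 10 − 2 = 8

rB=8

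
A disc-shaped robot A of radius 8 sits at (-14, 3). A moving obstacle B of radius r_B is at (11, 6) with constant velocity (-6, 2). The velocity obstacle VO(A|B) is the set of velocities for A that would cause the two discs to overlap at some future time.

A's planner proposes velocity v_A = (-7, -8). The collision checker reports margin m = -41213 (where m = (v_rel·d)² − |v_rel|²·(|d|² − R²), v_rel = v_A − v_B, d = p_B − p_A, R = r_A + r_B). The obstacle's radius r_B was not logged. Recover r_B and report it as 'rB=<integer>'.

m = -41213
d = (25, 3);  v_rel = (-1, -10),  |v_rel|² = 101
v_rel×d = (-1)·(3) − (-10)·(25) = 247
since m = R²·101 − 247²:  R² = (61009 + -41213) / 101 = 196
R = √196 = 14  ⇒  r_B = 14 − 8 = 6

rB=6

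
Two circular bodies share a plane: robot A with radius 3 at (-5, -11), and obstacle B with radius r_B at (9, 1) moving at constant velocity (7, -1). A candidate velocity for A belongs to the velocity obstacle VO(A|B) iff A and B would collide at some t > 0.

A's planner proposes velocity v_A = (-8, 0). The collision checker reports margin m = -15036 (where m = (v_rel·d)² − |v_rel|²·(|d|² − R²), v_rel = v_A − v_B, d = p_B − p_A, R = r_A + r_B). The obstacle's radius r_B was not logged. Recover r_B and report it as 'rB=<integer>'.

m = -15036
d = (14, 12);  v_rel = (-15, 1),  |v_rel|² = 226
v_rel×d = (-15)·(12) − (1)·(14) = -194
since m = R²·226 − (-194)²:  R² = (37636 + -15036) / 226 = 100
R = √100 = 10  ⇒  r_B = 10 − 3 = 7

rB=7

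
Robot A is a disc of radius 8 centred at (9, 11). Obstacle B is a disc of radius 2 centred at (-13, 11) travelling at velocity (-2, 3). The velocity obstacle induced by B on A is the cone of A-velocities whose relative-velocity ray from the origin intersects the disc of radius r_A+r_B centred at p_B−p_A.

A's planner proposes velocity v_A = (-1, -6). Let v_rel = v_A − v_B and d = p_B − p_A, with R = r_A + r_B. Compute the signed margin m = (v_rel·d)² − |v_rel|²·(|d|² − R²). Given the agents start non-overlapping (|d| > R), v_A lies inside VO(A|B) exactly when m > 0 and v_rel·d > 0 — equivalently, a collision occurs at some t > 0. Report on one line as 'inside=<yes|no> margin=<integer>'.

d = (-22, 0),  |d|² = 484;  R = 8+2 = 10,  c = 484−10² = 384
v_rel = (1, -9),  |v_rel|² = 82;  v_rel·d = (1)·(-22) + (-9)·(0) = -22
82·t² + 44·t + 384 = 0  ⇒  m = (-22)² − 82·384 = -31004
m = -31004 < 0,  v_rel·d = -22 < 0  ⇒  outside

inside=no margin=-31004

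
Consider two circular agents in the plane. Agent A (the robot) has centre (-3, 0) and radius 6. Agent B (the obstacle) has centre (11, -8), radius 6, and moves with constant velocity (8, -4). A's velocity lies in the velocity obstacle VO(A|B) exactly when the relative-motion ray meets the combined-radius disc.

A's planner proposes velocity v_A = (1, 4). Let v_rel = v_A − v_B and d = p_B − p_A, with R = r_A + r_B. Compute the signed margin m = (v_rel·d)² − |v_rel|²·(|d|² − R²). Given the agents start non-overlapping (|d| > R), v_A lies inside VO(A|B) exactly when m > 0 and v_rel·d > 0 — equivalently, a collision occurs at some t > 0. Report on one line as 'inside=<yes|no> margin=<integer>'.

d = (14, -8),  |d|² = 260;  R = 6+6 = 12,  c = 260−12² = 116
v_rel = (-7, 8),  |v_rel|² = 113;  v_rel·d = (-7)·(14) + (8)·(-8) = -162
113·t² + 324·t + 116 = 0  ⇒  m = (-162)² − 113·116 = 13136
m = 13136 > 0,  v_rel·d = -162 < 0  ⇒  outside

inside=no margin=13136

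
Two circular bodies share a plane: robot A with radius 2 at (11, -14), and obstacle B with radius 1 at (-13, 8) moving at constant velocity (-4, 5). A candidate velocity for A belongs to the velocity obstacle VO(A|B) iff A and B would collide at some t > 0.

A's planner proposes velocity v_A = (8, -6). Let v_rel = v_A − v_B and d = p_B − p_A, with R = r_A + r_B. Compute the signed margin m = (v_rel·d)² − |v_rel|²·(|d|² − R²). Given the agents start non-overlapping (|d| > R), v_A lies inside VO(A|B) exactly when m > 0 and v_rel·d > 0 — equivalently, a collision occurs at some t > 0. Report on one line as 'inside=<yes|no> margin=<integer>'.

d = (-24, 22),  |d|² = 1060;  R = 2+1 = 3,  c = 1060−3² = 1051
v_rel = (12, -11),  |v_rel|² = 265;  v_rel·d = (12)·(-24) + (-11)·(22) = -530
265·t² + 1060·t + 1051 = 0  ⇒  m = (-530)² − 265·1051 = 2385
m = 2385 > 0,  v_rel·d = -530 < 0  ⇒  outside

inside=no margin=2385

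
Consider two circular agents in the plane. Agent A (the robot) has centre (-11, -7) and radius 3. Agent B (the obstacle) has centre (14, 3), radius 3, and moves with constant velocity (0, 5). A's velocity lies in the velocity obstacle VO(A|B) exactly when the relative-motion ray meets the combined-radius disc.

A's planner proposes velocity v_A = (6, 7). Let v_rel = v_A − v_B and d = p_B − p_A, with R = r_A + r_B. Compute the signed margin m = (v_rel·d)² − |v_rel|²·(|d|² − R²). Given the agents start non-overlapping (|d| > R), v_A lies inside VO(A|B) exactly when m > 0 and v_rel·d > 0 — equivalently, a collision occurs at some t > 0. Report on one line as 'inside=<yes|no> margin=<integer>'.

d = (25, 10),  |d|² = 725;  R = 3+3 = 6,  c = 725−6² = 689
v_rel = (6, 2),  |v_rel|² = 40;  v_rel·d = (6)·(25) + (2)·(10) = 170
40·t² − 340·t + 689 = 0  ⇒  m = 170² − 40·689 = 1340
m = 1340 > 0,  v_rel·d = 170 > 0  ⇒  inside

inside=yes margin=1340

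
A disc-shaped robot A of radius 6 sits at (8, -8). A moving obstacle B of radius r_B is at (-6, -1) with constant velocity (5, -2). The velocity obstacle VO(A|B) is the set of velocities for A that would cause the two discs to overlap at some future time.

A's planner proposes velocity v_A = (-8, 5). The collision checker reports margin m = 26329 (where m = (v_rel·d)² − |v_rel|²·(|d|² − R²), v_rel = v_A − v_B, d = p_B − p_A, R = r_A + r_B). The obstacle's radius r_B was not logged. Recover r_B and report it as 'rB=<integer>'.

m = 26329
d = (-14, 7);  v_rel = (-13, 7),  |v_rel|² = 218
v_rel×d = (-13)·(7) − (7)·(-14) = 7
since m = R²·218 − 7²:  R² = (49 + 26329) / 218 = 121
R = √121 = 11  ⇒  r_B = 11 − 6 = 5

rB=5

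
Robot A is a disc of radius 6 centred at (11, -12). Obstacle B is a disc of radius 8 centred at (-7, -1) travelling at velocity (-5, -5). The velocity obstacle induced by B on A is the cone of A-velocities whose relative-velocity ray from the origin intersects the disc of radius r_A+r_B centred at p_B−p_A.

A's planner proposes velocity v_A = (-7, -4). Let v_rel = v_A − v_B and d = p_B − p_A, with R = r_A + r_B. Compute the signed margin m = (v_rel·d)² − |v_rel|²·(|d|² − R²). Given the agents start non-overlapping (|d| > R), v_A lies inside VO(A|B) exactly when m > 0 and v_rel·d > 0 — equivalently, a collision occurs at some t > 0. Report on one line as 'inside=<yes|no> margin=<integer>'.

d = (-18, 11),  |d|² = 445;  R = 6+8 = 14,  c = 445−14² = 249
v_rel = (-2, 1),  |v_rel|² = 5;  v_rel·d = (-2)·(-18) + (1)·(11) = 47
5·t² − 94·t + 249 = 0  ⇒  m = 47² − 5·249 = 964
m = 964 > 0,  v_rel·d = 47 > 0  ⇒  inside

inside=yes margin=964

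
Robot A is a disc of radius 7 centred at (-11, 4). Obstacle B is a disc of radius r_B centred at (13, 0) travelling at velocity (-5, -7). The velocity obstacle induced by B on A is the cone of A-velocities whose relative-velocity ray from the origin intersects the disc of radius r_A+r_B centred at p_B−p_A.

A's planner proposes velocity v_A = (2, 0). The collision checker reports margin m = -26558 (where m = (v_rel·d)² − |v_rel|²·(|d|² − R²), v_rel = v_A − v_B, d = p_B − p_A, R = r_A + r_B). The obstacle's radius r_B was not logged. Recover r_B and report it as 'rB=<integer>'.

m = -26558
d = (24, -4);  v_rel = (7, 7),  |v_rel|² = 98
v_rel×d = (7)·(-4) − (7)·(24) = -196
since m = R²·98 − (-196)²:  R² = (38416 + -26558) / 98 = 121
R = √121 = 11  ⇒  r_B = 11 − 7 = 4

rB=4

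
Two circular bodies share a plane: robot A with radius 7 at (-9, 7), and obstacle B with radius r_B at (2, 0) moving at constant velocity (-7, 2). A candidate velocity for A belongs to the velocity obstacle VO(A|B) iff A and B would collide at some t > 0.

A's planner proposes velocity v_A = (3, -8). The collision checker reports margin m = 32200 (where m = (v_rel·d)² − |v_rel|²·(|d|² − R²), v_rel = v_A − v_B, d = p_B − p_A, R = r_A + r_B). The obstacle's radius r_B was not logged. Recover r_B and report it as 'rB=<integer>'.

m = 32200
d = (11, -7);  v_rel = (10, -10),  |v_rel|² = 200
v_rel×d = (10)·(-7) − (-10)·(11) = 40
since m = R²·200 − 40²:  R² = (1600 + 32200) / 200 = 169
R = √169 = 13  ⇒  r_B = 13 − 7 = 6

rB=6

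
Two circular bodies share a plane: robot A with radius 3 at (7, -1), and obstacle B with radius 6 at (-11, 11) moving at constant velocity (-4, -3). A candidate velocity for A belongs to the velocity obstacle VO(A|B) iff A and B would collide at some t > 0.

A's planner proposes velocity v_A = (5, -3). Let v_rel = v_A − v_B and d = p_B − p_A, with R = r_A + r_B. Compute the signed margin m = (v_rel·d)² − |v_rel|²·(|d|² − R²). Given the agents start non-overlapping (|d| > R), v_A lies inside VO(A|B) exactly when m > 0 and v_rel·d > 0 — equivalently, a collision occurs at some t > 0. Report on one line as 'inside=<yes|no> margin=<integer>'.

d = (-18, 12),  |d|² = 468;  R = 3+6 = 9,  c = 468−9² = 387
v_rel = (9, 0),  |v_rel|² = 81;  v_rel·d = (9)·(-18) + (0)·(12) = -162
81·t² + 324·t + 387 = 0  ⇒  m = (-162)² − 81·387 = -5103
m = -5103 < 0,  v_rel·d = -162 < 0  ⇒  outside

inside=no margin=-5103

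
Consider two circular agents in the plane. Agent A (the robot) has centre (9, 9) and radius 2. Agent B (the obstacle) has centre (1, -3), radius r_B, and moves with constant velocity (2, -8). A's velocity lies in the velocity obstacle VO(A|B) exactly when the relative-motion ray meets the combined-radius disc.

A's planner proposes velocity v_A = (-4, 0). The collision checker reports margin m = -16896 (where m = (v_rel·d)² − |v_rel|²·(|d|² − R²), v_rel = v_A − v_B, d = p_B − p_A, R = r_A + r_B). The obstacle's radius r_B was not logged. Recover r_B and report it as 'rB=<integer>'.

m = -16896
d = (-8, -12);  v_rel = (-6, 8),  |v_rel|² = 100
v_rel×d = (-6)·(-12) − (8)·(-8) = 136
since m = R²·100 − 136²:  R² = (18496 + -16896) / 100 = 16
R = √16 = 4  ⇒  r_B = 4 − 2 = 2

rB=2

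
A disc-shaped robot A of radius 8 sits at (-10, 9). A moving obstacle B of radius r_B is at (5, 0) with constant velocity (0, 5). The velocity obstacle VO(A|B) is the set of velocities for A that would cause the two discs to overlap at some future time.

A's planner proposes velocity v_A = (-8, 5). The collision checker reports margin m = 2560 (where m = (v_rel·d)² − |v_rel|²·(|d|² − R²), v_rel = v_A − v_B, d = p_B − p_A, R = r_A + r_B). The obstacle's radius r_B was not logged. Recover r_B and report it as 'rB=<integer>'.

m = 2560
d = (15, -9);  v_rel = (-8, 0),  |v_rel|² = 64
v_rel×d = (-8)·(-9) − (0)·(15) = 72
since m = R²·64 − 72²:  R² = (5184 + 2560) / 64 = 121
R = √121 = 11  ⇒  r_B = 11 − 8 = 3

rB=3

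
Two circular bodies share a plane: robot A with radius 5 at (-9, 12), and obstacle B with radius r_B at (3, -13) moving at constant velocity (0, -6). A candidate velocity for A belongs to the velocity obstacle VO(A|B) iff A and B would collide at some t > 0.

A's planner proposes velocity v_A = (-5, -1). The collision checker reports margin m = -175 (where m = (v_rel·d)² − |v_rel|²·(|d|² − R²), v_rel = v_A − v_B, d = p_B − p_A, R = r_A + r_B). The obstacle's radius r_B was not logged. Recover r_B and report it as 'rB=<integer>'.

m = -175
d = (12, -25);  v_rel = (-5, 5),  |v_rel|² = 50
v_rel×d = (-5)·(-25) − (5)·(12) = 65
since m = R²·50 − 65²:  R² = (4225 + -175) / 50 = 81
R = √81 = 9  ⇒  r_B = 9 − 5 = 4

rB=4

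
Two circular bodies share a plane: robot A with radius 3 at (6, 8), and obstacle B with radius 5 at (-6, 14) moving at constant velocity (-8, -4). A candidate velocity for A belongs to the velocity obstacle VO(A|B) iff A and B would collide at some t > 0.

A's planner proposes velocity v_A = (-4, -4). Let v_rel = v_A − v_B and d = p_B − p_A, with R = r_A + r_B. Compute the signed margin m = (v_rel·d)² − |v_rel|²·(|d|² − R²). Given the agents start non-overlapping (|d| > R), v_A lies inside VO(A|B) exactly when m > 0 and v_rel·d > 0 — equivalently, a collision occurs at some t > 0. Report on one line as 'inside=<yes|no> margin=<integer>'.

d = (-12, 6),  |d|² = 180;  R = 3+5 = 8,  c = 180−8² = 116
v_rel = (4, 0),  |v_rel|² = 16;  v_rel·d = (4)·(-12) + (0)·(6) = -48
16·t² + 96·t + 116 = 0  ⇒  m = (-48)² − 16·116 = 448
m = 448 > 0,  v_rel·d = -48 < 0  ⇒  outside

inside=no margin=448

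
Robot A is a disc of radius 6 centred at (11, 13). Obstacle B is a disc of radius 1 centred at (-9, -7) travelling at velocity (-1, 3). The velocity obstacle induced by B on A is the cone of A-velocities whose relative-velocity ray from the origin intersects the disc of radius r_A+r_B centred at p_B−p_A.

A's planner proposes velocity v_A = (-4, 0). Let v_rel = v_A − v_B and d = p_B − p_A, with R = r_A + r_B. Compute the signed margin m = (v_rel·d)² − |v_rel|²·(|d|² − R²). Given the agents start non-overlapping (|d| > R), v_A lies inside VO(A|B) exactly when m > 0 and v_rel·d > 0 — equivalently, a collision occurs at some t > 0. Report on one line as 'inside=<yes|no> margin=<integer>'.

d = (-20, -20),  |d|² = 800;  R = 6+1 = 7,  c = 800−7² = 751
v_rel = (-3, -3),  |v_rel|² = 18;  v_rel·d = (-3)·(-20) + (-3)·(-20) = 120
18·t² − 240·t + 751 = 0  ⇒  m = 120² − 18·751 = 882
m = 882 > 0,  v_rel·d = 120 > 0  ⇒  inside

inside=yes margin=882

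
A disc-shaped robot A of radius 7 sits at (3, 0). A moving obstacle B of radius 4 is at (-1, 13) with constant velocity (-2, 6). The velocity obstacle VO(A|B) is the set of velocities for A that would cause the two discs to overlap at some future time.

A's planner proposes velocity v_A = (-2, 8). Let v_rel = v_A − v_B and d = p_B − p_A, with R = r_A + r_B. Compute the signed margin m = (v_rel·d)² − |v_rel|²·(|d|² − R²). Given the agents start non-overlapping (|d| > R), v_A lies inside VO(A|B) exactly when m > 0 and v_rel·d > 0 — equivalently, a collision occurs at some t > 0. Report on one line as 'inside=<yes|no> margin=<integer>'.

d = (-4, 13),  |d|² = 185;  R = 7+4 = 11,  c = 185−11² = 64
v_rel = (0, 2),  |v_rel|² = 4;  v_rel·d = (0)·(-4) + (2)·(13) = 26
4·t² − 52·t + 64 = 0  ⇒  m = 26² − 4·64 = 420
m = 420 > 0,  v_rel·d = 26 > 0  ⇒  inside

inside=yes margin=420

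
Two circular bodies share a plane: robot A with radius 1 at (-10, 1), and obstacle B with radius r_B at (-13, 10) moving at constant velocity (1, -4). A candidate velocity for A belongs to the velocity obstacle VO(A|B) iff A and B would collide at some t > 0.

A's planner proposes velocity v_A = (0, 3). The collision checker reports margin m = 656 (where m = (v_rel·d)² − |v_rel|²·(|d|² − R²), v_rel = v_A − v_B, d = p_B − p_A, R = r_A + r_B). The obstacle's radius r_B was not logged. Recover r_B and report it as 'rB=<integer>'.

m = 656
d = (-3, 9);  v_rel = (-1, 7),  |v_rel|² = 50
v_rel×d = (-1)·(9) − (7)·(-3) = 12
since m = R²·50 − 12²:  R² = (144 + 656) / 50 = 16
R = √16 = 4  ⇒  r_B = 4 − 1 = 3

rB=3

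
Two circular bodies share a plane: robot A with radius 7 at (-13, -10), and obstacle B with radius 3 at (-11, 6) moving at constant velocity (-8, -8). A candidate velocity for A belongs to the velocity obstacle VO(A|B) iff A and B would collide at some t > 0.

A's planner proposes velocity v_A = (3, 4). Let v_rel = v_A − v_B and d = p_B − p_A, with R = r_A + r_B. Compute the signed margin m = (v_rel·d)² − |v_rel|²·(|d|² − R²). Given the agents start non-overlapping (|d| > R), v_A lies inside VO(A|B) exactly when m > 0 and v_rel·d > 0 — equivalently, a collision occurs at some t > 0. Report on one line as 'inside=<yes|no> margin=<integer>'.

d = (2, 16),  |d|² = 260;  R = 7+3 = 10,  c = 260−10² = 160
v_rel = (11, 12),  |v_rel|² = 265;  v_rel·d = (11)·(2) + (12)·(16) = 214
265·t² − 428·t + 160 = 0  ⇒  m = 214² − 265·160 = 3396
m = 3396 > 0,  v_rel·d = 214 > 0  ⇒  inside

inside=yes margin=3396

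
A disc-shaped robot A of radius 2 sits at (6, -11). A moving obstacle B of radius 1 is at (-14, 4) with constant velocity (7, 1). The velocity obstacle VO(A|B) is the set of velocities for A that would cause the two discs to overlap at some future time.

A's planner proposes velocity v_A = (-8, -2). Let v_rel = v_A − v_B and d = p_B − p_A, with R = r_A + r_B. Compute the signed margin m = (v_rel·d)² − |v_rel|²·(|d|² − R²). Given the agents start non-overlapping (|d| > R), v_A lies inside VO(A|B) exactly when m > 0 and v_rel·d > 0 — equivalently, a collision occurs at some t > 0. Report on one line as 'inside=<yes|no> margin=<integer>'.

d = (-20, 15),  |d|² = 625;  R = 2+1 = 3,  c = 625−3² = 616
v_rel = (-15, -3),  |v_rel|² = 234;  v_rel·d = (-15)·(-20) + (-3)·(15) = 255
234·t² − 510·t + 616 = 0  ⇒  m = 255² − 234·616 = -79119
m = -79119 < 0,  v_rel·d = 255 > 0  ⇒  outside

inside=no margin=-79119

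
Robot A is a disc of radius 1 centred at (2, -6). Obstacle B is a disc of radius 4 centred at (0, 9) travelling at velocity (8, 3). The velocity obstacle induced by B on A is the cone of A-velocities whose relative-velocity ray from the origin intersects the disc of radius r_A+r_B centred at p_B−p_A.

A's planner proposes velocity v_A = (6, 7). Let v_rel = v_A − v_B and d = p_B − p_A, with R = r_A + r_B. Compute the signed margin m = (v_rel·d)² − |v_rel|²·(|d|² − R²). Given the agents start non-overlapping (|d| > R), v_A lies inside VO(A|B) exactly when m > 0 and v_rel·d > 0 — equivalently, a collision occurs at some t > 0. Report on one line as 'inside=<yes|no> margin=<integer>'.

d = (-2, 15),  |d|² = 229;  R = 1+4 = 5,  c = 229−5² = 204
v_rel = (-2, 4),  |v_rel|² = 20;  v_rel·d = (-2)·(-2) + (4)·(15) = 64
20·t² − 128·t + 204 = 0  ⇒  m = 64² − 20·204 = 16
m = 16 > 0,  v_rel·d = 64 > 0  ⇒  inside

inside=yes margin=16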